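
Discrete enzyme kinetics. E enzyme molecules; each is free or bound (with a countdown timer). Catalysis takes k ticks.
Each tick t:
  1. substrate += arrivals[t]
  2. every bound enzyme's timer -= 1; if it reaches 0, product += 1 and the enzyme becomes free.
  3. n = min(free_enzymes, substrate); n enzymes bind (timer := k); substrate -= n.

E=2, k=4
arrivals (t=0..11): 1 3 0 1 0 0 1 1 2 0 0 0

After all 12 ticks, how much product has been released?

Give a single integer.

t=0: arr=1 -> substrate=0 bound=1 product=0
t=1: arr=3 -> substrate=2 bound=2 product=0
t=2: arr=0 -> substrate=2 bound=2 product=0
t=3: arr=1 -> substrate=3 bound=2 product=0
t=4: arr=0 -> substrate=2 bound=2 product=1
t=5: arr=0 -> substrate=1 bound=2 product=2
t=6: arr=1 -> substrate=2 bound=2 product=2
t=7: arr=1 -> substrate=3 bound=2 product=2
t=8: arr=2 -> substrate=4 bound=2 product=3
t=9: arr=0 -> substrate=3 bound=2 product=4
t=10: arr=0 -> substrate=3 bound=2 product=4
t=11: arr=0 -> substrate=3 bound=2 product=4

Answer: 4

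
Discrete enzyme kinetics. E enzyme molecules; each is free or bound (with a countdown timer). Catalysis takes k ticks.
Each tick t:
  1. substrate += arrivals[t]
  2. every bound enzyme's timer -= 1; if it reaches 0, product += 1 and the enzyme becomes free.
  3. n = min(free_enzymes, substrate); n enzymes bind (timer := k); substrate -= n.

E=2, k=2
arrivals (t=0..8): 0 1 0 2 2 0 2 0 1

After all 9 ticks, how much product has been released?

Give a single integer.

Answer: 5

Derivation:
t=0: arr=0 -> substrate=0 bound=0 product=0
t=1: arr=1 -> substrate=0 bound=1 product=0
t=2: arr=0 -> substrate=0 bound=1 product=0
t=3: arr=2 -> substrate=0 bound=2 product=1
t=4: arr=2 -> substrate=2 bound=2 product=1
t=5: arr=0 -> substrate=0 bound=2 product=3
t=6: arr=2 -> substrate=2 bound=2 product=3
t=7: arr=0 -> substrate=0 bound=2 product=5
t=8: arr=1 -> substrate=1 bound=2 product=5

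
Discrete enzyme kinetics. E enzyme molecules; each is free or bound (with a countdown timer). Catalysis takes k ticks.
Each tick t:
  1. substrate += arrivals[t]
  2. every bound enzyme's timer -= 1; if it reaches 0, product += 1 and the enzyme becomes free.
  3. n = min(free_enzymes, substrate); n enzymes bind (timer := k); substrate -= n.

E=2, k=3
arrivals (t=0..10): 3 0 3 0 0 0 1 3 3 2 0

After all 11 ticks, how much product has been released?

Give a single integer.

Answer: 6

Derivation:
t=0: arr=3 -> substrate=1 bound=2 product=0
t=1: arr=0 -> substrate=1 bound=2 product=0
t=2: arr=3 -> substrate=4 bound=2 product=0
t=3: arr=0 -> substrate=2 bound=2 product=2
t=4: arr=0 -> substrate=2 bound=2 product=2
t=5: arr=0 -> substrate=2 bound=2 product=2
t=6: arr=1 -> substrate=1 bound=2 product=4
t=7: arr=3 -> substrate=4 bound=2 product=4
t=8: arr=3 -> substrate=7 bound=2 product=4
t=9: arr=2 -> substrate=7 bound=2 product=6
t=10: arr=0 -> substrate=7 bound=2 product=6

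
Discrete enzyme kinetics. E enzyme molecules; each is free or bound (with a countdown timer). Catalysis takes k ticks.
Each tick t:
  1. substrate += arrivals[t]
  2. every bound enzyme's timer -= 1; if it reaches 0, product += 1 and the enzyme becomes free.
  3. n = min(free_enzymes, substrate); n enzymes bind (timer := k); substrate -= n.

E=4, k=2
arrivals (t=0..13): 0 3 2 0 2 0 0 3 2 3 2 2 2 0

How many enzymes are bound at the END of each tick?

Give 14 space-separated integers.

Answer: 0 3 4 2 3 2 0 3 4 4 4 4 4 3

Derivation:
t=0: arr=0 -> substrate=0 bound=0 product=0
t=1: arr=3 -> substrate=0 bound=3 product=0
t=2: arr=2 -> substrate=1 bound=4 product=0
t=3: arr=0 -> substrate=0 bound=2 product=3
t=4: arr=2 -> substrate=0 bound=3 product=4
t=5: arr=0 -> substrate=0 bound=2 product=5
t=6: arr=0 -> substrate=0 bound=0 product=7
t=7: arr=3 -> substrate=0 bound=3 product=7
t=8: arr=2 -> substrate=1 bound=4 product=7
t=9: arr=3 -> substrate=1 bound=4 product=10
t=10: arr=2 -> substrate=2 bound=4 product=11
t=11: arr=2 -> substrate=1 bound=4 product=14
t=12: arr=2 -> substrate=2 bound=4 product=15
t=13: arr=0 -> substrate=0 bound=3 product=18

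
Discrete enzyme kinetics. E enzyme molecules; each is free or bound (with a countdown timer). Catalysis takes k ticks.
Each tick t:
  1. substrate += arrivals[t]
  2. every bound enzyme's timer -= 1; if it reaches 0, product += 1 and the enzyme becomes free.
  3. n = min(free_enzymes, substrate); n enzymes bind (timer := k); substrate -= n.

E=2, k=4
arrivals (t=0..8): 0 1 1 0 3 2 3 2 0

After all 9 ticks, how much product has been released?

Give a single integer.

t=0: arr=0 -> substrate=0 bound=0 product=0
t=1: arr=1 -> substrate=0 bound=1 product=0
t=2: arr=1 -> substrate=0 bound=2 product=0
t=3: arr=0 -> substrate=0 bound=2 product=0
t=4: arr=3 -> substrate=3 bound=2 product=0
t=5: arr=2 -> substrate=4 bound=2 product=1
t=6: arr=3 -> substrate=6 bound=2 product=2
t=7: arr=2 -> substrate=8 bound=2 product=2
t=8: arr=0 -> substrate=8 bound=2 product=2

Answer: 2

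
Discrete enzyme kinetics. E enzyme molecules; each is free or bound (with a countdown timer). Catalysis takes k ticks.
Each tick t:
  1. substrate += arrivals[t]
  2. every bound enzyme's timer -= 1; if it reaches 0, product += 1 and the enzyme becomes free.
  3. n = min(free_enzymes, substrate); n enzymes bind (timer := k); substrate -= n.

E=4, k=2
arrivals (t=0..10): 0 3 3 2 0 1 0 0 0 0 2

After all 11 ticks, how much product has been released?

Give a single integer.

Answer: 9

Derivation:
t=0: arr=0 -> substrate=0 bound=0 product=0
t=1: arr=3 -> substrate=0 bound=3 product=0
t=2: arr=3 -> substrate=2 bound=4 product=0
t=3: arr=2 -> substrate=1 bound=4 product=3
t=4: arr=0 -> substrate=0 bound=4 product=4
t=5: arr=1 -> substrate=0 bound=2 product=7
t=6: arr=0 -> substrate=0 bound=1 product=8
t=7: arr=0 -> substrate=0 bound=0 product=9
t=8: arr=0 -> substrate=0 bound=0 product=9
t=9: arr=0 -> substrate=0 bound=0 product=9
t=10: arr=2 -> substrate=0 bound=2 product=9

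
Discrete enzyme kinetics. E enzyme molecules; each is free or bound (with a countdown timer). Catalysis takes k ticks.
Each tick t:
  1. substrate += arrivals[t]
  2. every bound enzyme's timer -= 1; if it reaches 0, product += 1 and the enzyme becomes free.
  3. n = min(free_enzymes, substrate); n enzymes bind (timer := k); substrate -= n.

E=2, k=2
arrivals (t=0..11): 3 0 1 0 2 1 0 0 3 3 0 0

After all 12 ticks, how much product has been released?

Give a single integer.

Answer: 9

Derivation:
t=0: arr=3 -> substrate=1 bound=2 product=0
t=1: arr=0 -> substrate=1 bound=2 product=0
t=2: arr=1 -> substrate=0 bound=2 product=2
t=3: arr=0 -> substrate=0 bound=2 product=2
t=4: arr=2 -> substrate=0 bound=2 product=4
t=5: arr=1 -> substrate=1 bound=2 product=4
t=6: arr=0 -> substrate=0 bound=1 product=6
t=7: arr=0 -> substrate=0 bound=1 product=6
t=8: arr=3 -> substrate=1 bound=2 product=7
t=9: arr=3 -> substrate=4 bound=2 product=7
t=10: arr=0 -> substrate=2 bound=2 product=9
t=11: arr=0 -> substrate=2 bound=2 product=9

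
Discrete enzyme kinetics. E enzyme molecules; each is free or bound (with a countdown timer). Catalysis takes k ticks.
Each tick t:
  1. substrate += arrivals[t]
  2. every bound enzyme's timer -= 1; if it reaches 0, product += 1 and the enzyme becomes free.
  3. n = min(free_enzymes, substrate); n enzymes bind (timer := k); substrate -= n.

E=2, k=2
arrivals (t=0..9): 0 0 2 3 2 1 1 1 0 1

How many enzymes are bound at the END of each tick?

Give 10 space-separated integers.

t=0: arr=0 -> substrate=0 bound=0 product=0
t=1: arr=0 -> substrate=0 bound=0 product=0
t=2: arr=2 -> substrate=0 bound=2 product=0
t=3: arr=3 -> substrate=3 bound=2 product=0
t=4: arr=2 -> substrate=3 bound=2 product=2
t=5: arr=1 -> substrate=4 bound=2 product=2
t=6: arr=1 -> substrate=3 bound=2 product=4
t=7: arr=1 -> substrate=4 bound=2 product=4
t=8: arr=0 -> substrate=2 bound=2 product=6
t=9: arr=1 -> substrate=3 bound=2 product=6

Answer: 0 0 2 2 2 2 2 2 2 2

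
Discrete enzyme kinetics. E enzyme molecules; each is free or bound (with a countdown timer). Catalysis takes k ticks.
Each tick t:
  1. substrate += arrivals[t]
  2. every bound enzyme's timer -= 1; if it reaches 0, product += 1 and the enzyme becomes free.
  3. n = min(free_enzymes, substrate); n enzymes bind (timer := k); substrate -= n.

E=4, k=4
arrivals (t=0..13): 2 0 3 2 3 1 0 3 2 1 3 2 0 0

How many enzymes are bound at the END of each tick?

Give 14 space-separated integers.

Answer: 2 2 4 4 4 4 4 4 4 4 4 4 4 4

Derivation:
t=0: arr=2 -> substrate=0 bound=2 product=0
t=1: arr=0 -> substrate=0 bound=2 product=0
t=2: arr=3 -> substrate=1 bound=4 product=0
t=3: arr=2 -> substrate=3 bound=4 product=0
t=4: arr=3 -> substrate=4 bound=4 product=2
t=5: arr=1 -> substrate=5 bound=4 product=2
t=6: arr=0 -> substrate=3 bound=4 product=4
t=7: arr=3 -> substrate=6 bound=4 product=4
t=8: arr=2 -> substrate=6 bound=4 product=6
t=9: arr=1 -> substrate=7 bound=4 product=6
t=10: arr=3 -> substrate=8 bound=4 product=8
t=11: arr=2 -> substrate=10 bound=4 product=8
t=12: arr=0 -> substrate=8 bound=4 product=10
t=13: arr=0 -> substrate=8 bound=4 product=10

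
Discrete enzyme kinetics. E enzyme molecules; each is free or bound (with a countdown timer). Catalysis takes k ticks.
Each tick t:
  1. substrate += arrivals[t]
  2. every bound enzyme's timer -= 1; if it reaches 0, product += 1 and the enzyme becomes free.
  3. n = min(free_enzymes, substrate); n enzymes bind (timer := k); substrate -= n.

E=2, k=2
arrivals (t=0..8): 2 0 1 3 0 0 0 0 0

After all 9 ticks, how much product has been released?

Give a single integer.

Answer: 6

Derivation:
t=0: arr=2 -> substrate=0 bound=2 product=0
t=1: arr=0 -> substrate=0 bound=2 product=0
t=2: arr=1 -> substrate=0 bound=1 product=2
t=3: arr=3 -> substrate=2 bound=2 product=2
t=4: arr=0 -> substrate=1 bound=2 product=3
t=5: arr=0 -> substrate=0 bound=2 product=4
t=6: arr=0 -> substrate=0 bound=1 product=5
t=7: arr=0 -> substrate=0 bound=0 product=6
t=8: arr=0 -> substrate=0 bound=0 product=6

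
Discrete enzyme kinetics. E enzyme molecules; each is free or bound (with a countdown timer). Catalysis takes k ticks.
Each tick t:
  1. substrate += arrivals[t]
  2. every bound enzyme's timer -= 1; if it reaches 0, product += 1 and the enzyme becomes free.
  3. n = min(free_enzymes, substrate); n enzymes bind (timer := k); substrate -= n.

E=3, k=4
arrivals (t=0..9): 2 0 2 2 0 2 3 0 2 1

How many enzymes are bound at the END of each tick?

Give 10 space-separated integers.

Answer: 2 2 3 3 3 3 3 3 3 3

Derivation:
t=0: arr=2 -> substrate=0 bound=2 product=0
t=1: arr=0 -> substrate=0 bound=2 product=0
t=2: arr=2 -> substrate=1 bound=3 product=0
t=3: arr=2 -> substrate=3 bound=3 product=0
t=4: arr=0 -> substrate=1 bound=3 product=2
t=5: arr=2 -> substrate=3 bound=3 product=2
t=6: arr=3 -> substrate=5 bound=3 product=3
t=7: arr=0 -> substrate=5 bound=3 product=3
t=8: arr=2 -> substrate=5 bound=3 product=5
t=9: arr=1 -> substrate=6 bound=3 product=5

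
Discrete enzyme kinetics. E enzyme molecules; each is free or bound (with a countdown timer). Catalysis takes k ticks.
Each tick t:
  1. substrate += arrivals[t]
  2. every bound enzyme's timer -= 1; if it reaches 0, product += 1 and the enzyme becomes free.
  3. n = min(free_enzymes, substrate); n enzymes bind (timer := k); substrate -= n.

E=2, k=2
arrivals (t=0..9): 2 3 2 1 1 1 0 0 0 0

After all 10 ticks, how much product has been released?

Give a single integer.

t=0: arr=2 -> substrate=0 bound=2 product=0
t=1: arr=3 -> substrate=3 bound=2 product=0
t=2: arr=2 -> substrate=3 bound=2 product=2
t=3: arr=1 -> substrate=4 bound=2 product=2
t=4: arr=1 -> substrate=3 bound=2 product=4
t=5: arr=1 -> substrate=4 bound=2 product=4
t=6: arr=0 -> substrate=2 bound=2 product=6
t=7: arr=0 -> substrate=2 bound=2 product=6
t=8: arr=0 -> substrate=0 bound=2 product=8
t=9: arr=0 -> substrate=0 bound=2 product=8

Answer: 8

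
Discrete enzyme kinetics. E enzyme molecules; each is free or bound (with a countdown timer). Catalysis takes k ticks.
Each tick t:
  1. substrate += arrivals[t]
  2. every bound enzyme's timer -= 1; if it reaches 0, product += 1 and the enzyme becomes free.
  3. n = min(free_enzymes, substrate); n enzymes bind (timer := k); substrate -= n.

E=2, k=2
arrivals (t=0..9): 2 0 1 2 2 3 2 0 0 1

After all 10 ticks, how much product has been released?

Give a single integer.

Answer: 8

Derivation:
t=0: arr=2 -> substrate=0 bound=2 product=0
t=1: arr=0 -> substrate=0 bound=2 product=0
t=2: arr=1 -> substrate=0 bound=1 product=2
t=3: arr=2 -> substrate=1 bound=2 product=2
t=4: arr=2 -> substrate=2 bound=2 product=3
t=5: arr=3 -> substrate=4 bound=2 product=4
t=6: arr=2 -> substrate=5 bound=2 product=5
t=7: arr=0 -> substrate=4 bound=2 product=6
t=8: arr=0 -> substrate=3 bound=2 product=7
t=9: arr=1 -> substrate=3 bound=2 product=8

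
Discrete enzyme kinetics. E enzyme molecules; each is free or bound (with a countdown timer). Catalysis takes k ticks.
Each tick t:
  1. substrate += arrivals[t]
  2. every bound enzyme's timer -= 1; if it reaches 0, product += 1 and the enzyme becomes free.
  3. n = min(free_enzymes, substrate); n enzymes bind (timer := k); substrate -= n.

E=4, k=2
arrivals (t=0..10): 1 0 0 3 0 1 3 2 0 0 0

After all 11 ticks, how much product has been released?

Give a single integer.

t=0: arr=1 -> substrate=0 bound=1 product=0
t=1: arr=0 -> substrate=0 bound=1 product=0
t=2: arr=0 -> substrate=0 bound=0 product=1
t=3: arr=3 -> substrate=0 bound=3 product=1
t=4: arr=0 -> substrate=0 bound=3 product=1
t=5: arr=1 -> substrate=0 bound=1 product=4
t=6: arr=3 -> substrate=0 bound=4 product=4
t=7: arr=2 -> substrate=1 bound=4 product=5
t=8: arr=0 -> substrate=0 bound=2 product=8
t=9: arr=0 -> substrate=0 bound=1 product=9
t=10: arr=0 -> substrate=0 bound=0 product=10

Answer: 10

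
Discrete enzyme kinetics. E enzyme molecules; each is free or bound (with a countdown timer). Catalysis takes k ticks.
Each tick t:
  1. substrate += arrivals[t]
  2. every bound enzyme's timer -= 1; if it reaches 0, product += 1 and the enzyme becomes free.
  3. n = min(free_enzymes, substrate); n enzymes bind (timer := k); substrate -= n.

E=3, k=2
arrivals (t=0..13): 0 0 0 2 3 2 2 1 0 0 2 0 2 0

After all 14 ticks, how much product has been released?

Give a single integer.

Answer: 12

Derivation:
t=0: arr=0 -> substrate=0 bound=0 product=0
t=1: arr=0 -> substrate=0 bound=0 product=0
t=2: arr=0 -> substrate=0 bound=0 product=0
t=3: arr=2 -> substrate=0 bound=2 product=0
t=4: arr=3 -> substrate=2 bound=3 product=0
t=5: arr=2 -> substrate=2 bound=3 product=2
t=6: arr=2 -> substrate=3 bound=3 product=3
t=7: arr=1 -> substrate=2 bound=3 product=5
t=8: arr=0 -> substrate=1 bound=3 product=6
t=9: arr=0 -> substrate=0 bound=2 product=8
t=10: arr=2 -> substrate=0 bound=3 product=9
t=11: arr=0 -> substrate=0 bound=2 product=10
t=12: arr=2 -> substrate=0 bound=2 product=12
t=13: arr=0 -> substrate=0 bound=2 product=12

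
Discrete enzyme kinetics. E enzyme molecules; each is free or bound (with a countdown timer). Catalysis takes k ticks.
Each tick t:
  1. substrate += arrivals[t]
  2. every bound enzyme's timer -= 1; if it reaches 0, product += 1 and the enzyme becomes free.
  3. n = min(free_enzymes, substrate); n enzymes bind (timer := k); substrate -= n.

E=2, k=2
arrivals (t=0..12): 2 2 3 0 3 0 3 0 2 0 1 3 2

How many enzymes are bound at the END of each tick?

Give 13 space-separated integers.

Answer: 2 2 2 2 2 2 2 2 2 2 2 2 2

Derivation:
t=0: arr=2 -> substrate=0 bound=2 product=0
t=1: arr=2 -> substrate=2 bound=2 product=0
t=2: arr=3 -> substrate=3 bound=2 product=2
t=3: arr=0 -> substrate=3 bound=2 product=2
t=4: arr=3 -> substrate=4 bound=2 product=4
t=5: arr=0 -> substrate=4 bound=2 product=4
t=6: arr=3 -> substrate=5 bound=2 product=6
t=7: arr=0 -> substrate=5 bound=2 product=6
t=8: arr=2 -> substrate=5 bound=2 product=8
t=9: arr=0 -> substrate=5 bound=2 product=8
t=10: arr=1 -> substrate=4 bound=2 product=10
t=11: arr=3 -> substrate=7 bound=2 product=10
t=12: arr=2 -> substrate=7 bound=2 product=12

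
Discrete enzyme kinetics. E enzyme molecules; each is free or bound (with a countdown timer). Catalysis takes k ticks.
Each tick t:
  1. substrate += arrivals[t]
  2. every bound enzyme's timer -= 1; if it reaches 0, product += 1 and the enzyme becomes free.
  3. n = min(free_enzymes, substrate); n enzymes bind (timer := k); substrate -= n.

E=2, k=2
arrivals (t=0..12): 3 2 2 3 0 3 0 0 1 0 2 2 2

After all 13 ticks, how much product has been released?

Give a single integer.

Answer: 12

Derivation:
t=0: arr=3 -> substrate=1 bound=2 product=0
t=1: arr=2 -> substrate=3 bound=2 product=0
t=2: arr=2 -> substrate=3 bound=2 product=2
t=3: arr=3 -> substrate=6 bound=2 product=2
t=4: arr=0 -> substrate=4 bound=2 product=4
t=5: arr=3 -> substrate=7 bound=2 product=4
t=6: arr=0 -> substrate=5 bound=2 product=6
t=7: arr=0 -> substrate=5 bound=2 product=6
t=8: arr=1 -> substrate=4 bound=2 product=8
t=9: arr=0 -> substrate=4 bound=2 product=8
t=10: arr=2 -> substrate=4 bound=2 product=10
t=11: arr=2 -> substrate=6 bound=2 product=10
t=12: arr=2 -> substrate=6 bound=2 product=12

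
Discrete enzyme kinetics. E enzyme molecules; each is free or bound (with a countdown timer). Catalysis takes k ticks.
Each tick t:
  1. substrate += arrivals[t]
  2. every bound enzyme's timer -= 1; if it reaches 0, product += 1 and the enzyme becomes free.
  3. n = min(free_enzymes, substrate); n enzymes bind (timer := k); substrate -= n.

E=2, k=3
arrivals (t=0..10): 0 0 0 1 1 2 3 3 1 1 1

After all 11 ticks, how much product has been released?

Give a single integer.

Answer: 4

Derivation:
t=0: arr=0 -> substrate=0 bound=0 product=0
t=1: arr=0 -> substrate=0 bound=0 product=0
t=2: arr=0 -> substrate=0 bound=0 product=0
t=3: arr=1 -> substrate=0 bound=1 product=0
t=4: arr=1 -> substrate=0 bound=2 product=0
t=5: arr=2 -> substrate=2 bound=2 product=0
t=6: arr=3 -> substrate=4 bound=2 product=1
t=7: arr=3 -> substrate=6 bound=2 product=2
t=8: arr=1 -> substrate=7 bound=2 product=2
t=9: arr=1 -> substrate=7 bound=2 product=3
t=10: arr=1 -> substrate=7 bound=2 product=4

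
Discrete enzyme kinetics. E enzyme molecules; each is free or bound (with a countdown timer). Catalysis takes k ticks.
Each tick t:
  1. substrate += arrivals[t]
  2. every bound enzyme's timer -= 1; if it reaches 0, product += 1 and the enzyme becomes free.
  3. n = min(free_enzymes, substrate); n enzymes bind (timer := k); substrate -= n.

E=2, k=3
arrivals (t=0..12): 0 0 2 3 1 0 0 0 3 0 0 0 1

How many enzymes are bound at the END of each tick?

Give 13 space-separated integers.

Answer: 0 0 2 2 2 2 2 2 2 2 2 2 2

Derivation:
t=0: arr=0 -> substrate=0 bound=0 product=0
t=1: arr=0 -> substrate=0 bound=0 product=0
t=2: arr=2 -> substrate=0 bound=2 product=0
t=3: arr=3 -> substrate=3 bound=2 product=0
t=4: arr=1 -> substrate=4 bound=2 product=0
t=5: arr=0 -> substrate=2 bound=2 product=2
t=6: arr=0 -> substrate=2 bound=2 product=2
t=7: arr=0 -> substrate=2 bound=2 product=2
t=8: arr=3 -> substrate=3 bound=2 product=4
t=9: arr=0 -> substrate=3 bound=2 product=4
t=10: arr=0 -> substrate=3 bound=2 product=4
t=11: arr=0 -> substrate=1 bound=2 product=6
t=12: arr=1 -> substrate=2 bound=2 product=6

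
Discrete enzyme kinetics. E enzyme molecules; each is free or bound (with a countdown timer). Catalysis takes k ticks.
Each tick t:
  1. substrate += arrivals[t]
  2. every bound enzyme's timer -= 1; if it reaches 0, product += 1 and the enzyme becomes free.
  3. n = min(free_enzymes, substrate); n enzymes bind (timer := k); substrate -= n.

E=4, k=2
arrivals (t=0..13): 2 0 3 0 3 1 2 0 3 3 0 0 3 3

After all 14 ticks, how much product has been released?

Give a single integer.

Answer: 17

Derivation:
t=0: arr=2 -> substrate=0 bound=2 product=0
t=1: arr=0 -> substrate=0 bound=2 product=0
t=2: arr=3 -> substrate=0 bound=3 product=2
t=3: arr=0 -> substrate=0 bound=3 product=2
t=4: arr=3 -> substrate=0 bound=3 product=5
t=5: arr=1 -> substrate=0 bound=4 product=5
t=6: arr=2 -> substrate=0 bound=3 product=8
t=7: arr=0 -> substrate=0 bound=2 product=9
t=8: arr=3 -> substrate=0 bound=3 product=11
t=9: arr=3 -> substrate=2 bound=4 product=11
t=10: arr=0 -> substrate=0 bound=3 product=14
t=11: arr=0 -> substrate=0 bound=2 product=15
t=12: arr=3 -> substrate=0 bound=3 product=17
t=13: arr=3 -> substrate=2 bound=4 product=17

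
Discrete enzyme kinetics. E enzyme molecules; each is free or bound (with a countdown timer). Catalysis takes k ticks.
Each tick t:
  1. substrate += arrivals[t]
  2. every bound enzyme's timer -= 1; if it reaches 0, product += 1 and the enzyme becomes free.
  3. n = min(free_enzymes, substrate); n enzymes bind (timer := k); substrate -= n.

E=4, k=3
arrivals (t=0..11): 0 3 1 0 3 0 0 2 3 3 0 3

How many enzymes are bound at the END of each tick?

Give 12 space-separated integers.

Answer: 0 3 4 4 4 3 3 2 4 4 4 4

Derivation:
t=0: arr=0 -> substrate=0 bound=0 product=0
t=1: arr=3 -> substrate=0 bound=3 product=0
t=2: arr=1 -> substrate=0 bound=4 product=0
t=3: arr=0 -> substrate=0 bound=4 product=0
t=4: arr=3 -> substrate=0 bound=4 product=3
t=5: arr=0 -> substrate=0 bound=3 product=4
t=6: arr=0 -> substrate=0 bound=3 product=4
t=7: arr=2 -> substrate=0 bound=2 product=7
t=8: arr=3 -> substrate=1 bound=4 product=7
t=9: arr=3 -> substrate=4 bound=4 product=7
t=10: arr=0 -> substrate=2 bound=4 product=9
t=11: arr=3 -> substrate=3 bound=4 product=11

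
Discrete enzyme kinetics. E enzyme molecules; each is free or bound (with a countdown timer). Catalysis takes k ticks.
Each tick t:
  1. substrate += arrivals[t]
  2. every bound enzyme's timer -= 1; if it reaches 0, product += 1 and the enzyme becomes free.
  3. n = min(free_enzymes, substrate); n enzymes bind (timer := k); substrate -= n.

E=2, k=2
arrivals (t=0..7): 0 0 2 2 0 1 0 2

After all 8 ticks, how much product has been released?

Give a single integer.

Answer: 4

Derivation:
t=0: arr=0 -> substrate=0 bound=0 product=0
t=1: arr=0 -> substrate=0 bound=0 product=0
t=2: arr=2 -> substrate=0 bound=2 product=0
t=3: arr=2 -> substrate=2 bound=2 product=0
t=4: arr=0 -> substrate=0 bound=2 product=2
t=5: arr=1 -> substrate=1 bound=2 product=2
t=6: arr=0 -> substrate=0 bound=1 product=4
t=7: arr=2 -> substrate=1 bound=2 product=4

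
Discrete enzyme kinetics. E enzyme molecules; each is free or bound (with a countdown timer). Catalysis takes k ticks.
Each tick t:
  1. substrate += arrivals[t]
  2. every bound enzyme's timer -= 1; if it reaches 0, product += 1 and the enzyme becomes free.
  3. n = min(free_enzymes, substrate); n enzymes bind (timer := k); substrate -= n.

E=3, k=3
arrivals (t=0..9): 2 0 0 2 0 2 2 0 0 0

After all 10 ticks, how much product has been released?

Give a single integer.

t=0: arr=2 -> substrate=0 bound=2 product=0
t=1: arr=0 -> substrate=0 bound=2 product=0
t=2: arr=0 -> substrate=0 bound=2 product=0
t=3: arr=2 -> substrate=0 bound=2 product=2
t=4: arr=0 -> substrate=0 bound=2 product=2
t=5: arr=2 -> substrate=1 bound=3 product=2
t=6: arr=2 -> substrate=1 bound=3 product=4
t=7: arr=0 -> substrate=1 bound=3 product=4
t=8: arr=0 -> substrate=0 bound=3 product=5
t=9: arr=0 -> substrate=0 bound=1 product=7

Answer: 7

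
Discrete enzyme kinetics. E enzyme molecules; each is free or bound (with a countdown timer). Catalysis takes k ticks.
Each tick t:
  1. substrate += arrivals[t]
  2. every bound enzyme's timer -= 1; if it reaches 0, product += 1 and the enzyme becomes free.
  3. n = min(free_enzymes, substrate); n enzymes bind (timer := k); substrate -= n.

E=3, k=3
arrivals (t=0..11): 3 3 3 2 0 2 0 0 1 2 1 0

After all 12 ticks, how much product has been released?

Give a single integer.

Answer: 9

Derivation:
t=0: arr=3 -> substrate=0 bound=3 product=0
t=1: arr=3 -> substrate=3 bound=3 product=0
t=2: arr=3 -> substrate=6 bound=3 product=0
t=3: arr=2 -> substrate=5 bound=3 product=3
t=4: arr=0 -> substrate=5 bound=3 product=3
t=5: arr=2 -> substrate=7 bound=3 product=3
t=6: arr=0 -> substrate=4 bound=3 product=6
t=7: arr=0 -> substrate=4 bound=3 product=6
t=8: arr=1 -> substrate=5 bound=3 product=6
t=9: arr=2 -> substrate=4 bound=3 product=9
t=10: arr=1 -> substrate=5 bound=3 product=9
t=11: arr=0 -> substrate=5 bound=3 product=9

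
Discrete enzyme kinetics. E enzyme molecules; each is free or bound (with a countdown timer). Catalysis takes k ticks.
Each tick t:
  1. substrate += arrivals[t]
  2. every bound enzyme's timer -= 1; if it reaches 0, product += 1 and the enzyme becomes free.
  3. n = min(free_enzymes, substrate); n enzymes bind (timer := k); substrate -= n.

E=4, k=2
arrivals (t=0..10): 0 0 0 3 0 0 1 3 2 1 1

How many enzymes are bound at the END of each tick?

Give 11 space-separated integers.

Answer: 0 0 0 3 3 0 1 4 4 3 3

Derivation:
t=0: arr=0 -> substrate=0 bound=0 product=0
t=1: arr=0 -> substrate=0 bound=0 product=0
t=2: arr=0 -> substrate=0 bound=0 product=0
t=3: arr=3 -> substrate=0 bound=3 product=0
t=4: arr=0 -> substrate=0 bound=3 product=0
t=5: arr=0 -> substrate=0 bound=0 product=3
t=6: arr=1 -> substrate=0 bound=1 product=3
t=7: arr=3 -> substrate=0 bound=4 product=3
t=8: arr=2 -> substrate=1 bound=4 product=4
t=9: arr=1 -> substrate=0 bound=3 product=7
t=10: arr=1 -> substrate=0 bound=3 product=8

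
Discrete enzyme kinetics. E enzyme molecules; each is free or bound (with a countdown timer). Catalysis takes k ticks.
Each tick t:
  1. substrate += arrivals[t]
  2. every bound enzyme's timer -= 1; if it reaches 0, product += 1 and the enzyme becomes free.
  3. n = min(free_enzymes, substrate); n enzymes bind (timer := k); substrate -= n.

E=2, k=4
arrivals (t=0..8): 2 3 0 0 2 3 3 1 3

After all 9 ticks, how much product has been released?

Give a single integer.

t=0: arr=2 -> substrate=0 bound=2 product=0
t=1: arr=3 -> substrate=3 bound=2 product=0
t=2: arr=0 -> substrate=3 bound=2 product=0
t=3: arr=0 -> substrate=3 bound=2 product=0
t=4: arr=2 -> substrate=3 bound=2 product=2
t=5: arr=3 -> substrate=6 bound=2 product=2
t=6: arr=3 -> substrate=9 bound=2 product=2
t=7: arr=1 -> substrate=10 bound=2 product=2
t=8: arr=3 -> substrate=11 bound=2 product=4

Answer: 4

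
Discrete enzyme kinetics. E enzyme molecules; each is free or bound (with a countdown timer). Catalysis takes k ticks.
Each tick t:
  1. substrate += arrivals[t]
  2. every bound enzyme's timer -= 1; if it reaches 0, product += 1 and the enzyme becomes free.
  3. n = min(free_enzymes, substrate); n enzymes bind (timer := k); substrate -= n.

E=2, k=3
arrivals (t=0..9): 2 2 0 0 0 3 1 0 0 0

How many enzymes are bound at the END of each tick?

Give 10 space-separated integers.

t=0: arr=2 -> substrate=0 bound=2 product=0
t=1: arr=2 -> substrate=2 bound=2 product=0
t=2: arr=0 -> substrate=2 bound=2 product=0
t=3: arr=0 -> substrate=0 bound=2 product=2
t=4: arr=0 -> substrate=0 bound=2 product=2
t=5: arr=3 -> substrate=3 bound=2 product=2
t=6: arr=1 -> substrate=2 bound=2 product=4
t=7: arr=0 -> substrate=2 bound=2 product=4
t=8: arr=0 -> substrate=2 bound=2 product=4
t=9: arr=0 -> substrate=0 bound=2 product=6

Answer: 2 2 2 2 2 2 2 2 2 2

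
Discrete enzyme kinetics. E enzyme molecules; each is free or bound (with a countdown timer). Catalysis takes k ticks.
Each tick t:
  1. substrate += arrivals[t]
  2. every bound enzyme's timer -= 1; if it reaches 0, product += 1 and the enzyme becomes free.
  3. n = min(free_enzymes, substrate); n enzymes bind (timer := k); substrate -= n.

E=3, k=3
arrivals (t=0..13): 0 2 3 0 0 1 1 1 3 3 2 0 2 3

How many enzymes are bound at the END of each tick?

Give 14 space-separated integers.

Answer: 0 2 3 3 3 3 3 3 3 3 3 3 3 3

Derivation:
t=0: arr=0 -> substrate=0 bound=0 product=0
t=1: arr=2 -> substrate=0 bound=2 product=0
t=2: arr=3 -> substrate=2 bound=3 product=0
t=3: arr=0 -> substrate=2 bound=3 product=0
t=4: arr=0 -> substrate=0 bound=3 product=2
t=5: arr=1 -> substrate=0 bound=3 product=3
t=6: arr=1 -> substrate=1 bound=3 product=3
t=7: arr=1 -> substrate=0 bound=3 product=5
t=8: arr=3 -> substrate=2 bound=3 product=6
t=9: arr=3 -> substrate=5 bound=3 product=6
t=10: arr=2 -> substrate=5 bound=3 product=8
t=11: arr=0 -> substrate=4 bound=3 product=9
t=12: arr=2 -> substrate=6 bound=3 product=9
t=13: arr=3 -> substrate=7 bound=3 product=11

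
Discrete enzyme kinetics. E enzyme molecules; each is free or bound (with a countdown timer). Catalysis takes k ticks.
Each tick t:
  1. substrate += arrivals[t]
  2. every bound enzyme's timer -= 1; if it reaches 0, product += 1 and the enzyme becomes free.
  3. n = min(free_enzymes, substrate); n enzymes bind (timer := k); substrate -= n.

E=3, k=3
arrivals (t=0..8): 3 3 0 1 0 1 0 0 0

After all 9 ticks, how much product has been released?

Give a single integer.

Answer: 6

Derivation:
t=0: arr=3 -> substrate=0 bound=3 product=0
t=1: arr=3 -> substrate=3 bound=3 product=0
t=2: arr=0 -> substrate=3 bound=3 product=0
t=3: arr=1 -> substrate=1 bound=3 product=3
t=4: arr=0 -> substrate=1 bound=3 product=3
t=5: arr=1 -> substrate=2 bound=3 product=3
t=6: arr=0 -> substrate=0 bound=2 product=6
t=7: arr=0 -> substrate=0 bound=2 product=6
t=8: arr=0 -> substrate=0 bound=2 product=6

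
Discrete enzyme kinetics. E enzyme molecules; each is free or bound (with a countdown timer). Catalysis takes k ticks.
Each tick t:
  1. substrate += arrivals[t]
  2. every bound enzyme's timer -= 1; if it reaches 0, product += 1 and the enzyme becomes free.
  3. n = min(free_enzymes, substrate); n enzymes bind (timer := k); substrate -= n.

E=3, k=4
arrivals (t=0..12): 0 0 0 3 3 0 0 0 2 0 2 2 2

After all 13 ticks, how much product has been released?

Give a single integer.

Answer: 6

Derivation:
t=0: arr=0 -> substrate=0 bound=0 product=0
t=1: arr=0 -> substrate=0 bound=0 product=0
t=2: arr=0 -> substrate=0 bound=0 product=0
t=3: arr=3 -> substrate=0 bound=3 product=0
t=4: arr=3 -> substrate=3 bound=3 product=0
t=5: arr=0 -> substrate=3 bound=3 product=0
t=6: arr=0 -> substrate=3 bound=3 product=0
t=7: arr=0 -> substrate=0 bound=3 product=3
t=8: arr=2 -> substrate=2 bound=3 product=3
t=9: arr=0 -> substrate=2 bound=3 product=3
t=10: arr=2 -> substrate=4 bound=3 product=3
t=11: arr=2 -> substrate=3 bound=3 product=6
t=12: arr=2 -> substrate=5 bound=3 product=6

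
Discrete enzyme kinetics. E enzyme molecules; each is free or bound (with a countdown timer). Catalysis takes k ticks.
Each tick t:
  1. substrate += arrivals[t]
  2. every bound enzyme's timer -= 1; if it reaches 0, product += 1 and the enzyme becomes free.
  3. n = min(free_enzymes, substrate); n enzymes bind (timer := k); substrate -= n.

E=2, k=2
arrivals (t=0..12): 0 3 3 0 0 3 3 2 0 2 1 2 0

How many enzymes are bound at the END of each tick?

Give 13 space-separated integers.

Answer: 0 2 2 2 2 2 2 2 2 2 2 2 2

Derivation:
t=0: arr=0 -> substrate=0 bound=0 product=0
t=1: arr=3 -> substrate=1 bound=2 product=0
t=2: arr=3 -> substrate=4 bound=2 product=0
t=3: arr=0 -> substrate=2 bound=2 product=2
t=4: arr=0 -> substrate=2 bound=2 product=2
t=5: arr=3 -> substrate=3 bound=2 product=4
t=6: arr=3 -> substrate=6 bound=2 product=4
t=7: arr=2 -> substrate=6 bound=2 product=6
t=8: arr=0 -> substrate=6 bound=2 product=6
t=9: arr=2 -> substrate=6 bound=2 product=8
t=10: arr=1 -> substrate=7 bound=2 product=8
t=11: arr=2 -> substrate=7 bound=2 product=10
t=12: arr=0 -> substrate=7 bound=2 product=10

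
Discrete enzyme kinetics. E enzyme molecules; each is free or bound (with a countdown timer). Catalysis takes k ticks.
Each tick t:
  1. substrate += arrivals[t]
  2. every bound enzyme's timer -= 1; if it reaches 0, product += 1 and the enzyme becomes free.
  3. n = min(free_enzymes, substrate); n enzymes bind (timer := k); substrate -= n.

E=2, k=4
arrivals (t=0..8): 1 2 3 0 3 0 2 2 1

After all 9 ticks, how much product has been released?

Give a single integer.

t=0: arr=1 -> substrate=0 bound=1 product=0
t=1: arr=2 -> substrate=1 bound=2 product=0
t=2: arr=3 -> substrate=4 bound=2 product=0
t=3: arr=0 -> substrate=4 bound=2 product=0
t=4: arr=3 -> substrate=6 bound=2 product=1
t=5: arr=0 -> substrate=5 bound=2 product=2
t=6: arr=2 -> substrate=7 bound=2 product=2
t=7: arr=2 -> substrate=9 bound=2 product=2
t=8: arr=1 -> substrate=9 bound=2 product=3

Answer: 3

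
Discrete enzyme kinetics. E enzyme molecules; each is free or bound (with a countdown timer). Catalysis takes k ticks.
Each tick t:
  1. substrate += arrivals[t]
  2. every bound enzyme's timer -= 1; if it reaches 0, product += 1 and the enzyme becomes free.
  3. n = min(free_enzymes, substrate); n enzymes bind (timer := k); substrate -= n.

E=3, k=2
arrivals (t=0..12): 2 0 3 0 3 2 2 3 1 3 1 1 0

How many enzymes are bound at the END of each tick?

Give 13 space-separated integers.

Answer: 2 2 3 3 3 3 3 3 3 3 3 3 3

Derivation:
t=0: arr=2 -> substrate=0 bound=2 product=0
t=1: arr=0 -> substrate=0 bound=2 product=0
t=2: arr=3 -> substrate=0 bound=3 product=2
t=3: arr=0 -> substrate=0 bound=3 product=2
t=4: arr=3 -> substrate=0 bound=3 product=5
t=5: arr=2 -> substrate=2 bound=3 product=5
t=6: arr=2 -> substrate=1 bound=3 product=8
t=7: arr=3 -> substrate=4 bound=3 product=8
t=8: arr=1 -> substrate=2 bound=3 product=11
t=9: arr=3 -> substrate=5 bound=3 product=11
t=10: arr=1 -> substrate=3 bound=3 product=14
t=11: arr=1 -> substrate=4 bound=3 product=14
t=12: arr=0 -> substrate=1 bound=3 product=17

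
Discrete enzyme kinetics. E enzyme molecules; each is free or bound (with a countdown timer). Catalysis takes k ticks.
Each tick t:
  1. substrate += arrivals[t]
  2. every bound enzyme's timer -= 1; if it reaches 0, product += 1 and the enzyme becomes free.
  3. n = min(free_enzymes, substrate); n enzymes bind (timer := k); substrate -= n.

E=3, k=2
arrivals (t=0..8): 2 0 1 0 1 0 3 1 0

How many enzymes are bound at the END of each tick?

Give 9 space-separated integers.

Answer: 2 2 1 1 1 1 3 3 1

Derivation:
t=0: arr=2 -> substrate=0 bound=2 product=0
t=1: arr=0 -> substrate=0 bound=2 product=0
t=2: arr=1 -> substrate=0 bound=1 product=2
t=3: arr=0 -> substrate=0 bound=1 product=2
t=4: arr=1 -> substrate=0 bound=1 product=3
t=5: arr=0 -> substrate=0 bound=1 product=3
t=6: arr=3 -> substrate=0 bound=3 product=4
t=7: arr=1 -> substrate=1 bound=3 product=4
t=8: arr=0 -> substrate=0 bound=1 product=7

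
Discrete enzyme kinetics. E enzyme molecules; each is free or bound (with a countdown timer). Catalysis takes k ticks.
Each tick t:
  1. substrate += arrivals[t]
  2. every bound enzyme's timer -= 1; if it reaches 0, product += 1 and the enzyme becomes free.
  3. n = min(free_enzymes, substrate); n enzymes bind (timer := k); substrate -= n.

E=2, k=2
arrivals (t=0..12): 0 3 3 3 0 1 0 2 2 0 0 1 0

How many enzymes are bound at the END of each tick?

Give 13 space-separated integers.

t=0: arr=0 -> substrate=0 bound=0 product=0
t=1: arr=3 -> substrate=1 bound=2 product=0
t=2: arr=3 -> substrate=4 bound=2 product=0
t=3: arr=3 -> substrate=5 bound=2 product=2
t=4: arr=0 -> substrate=5 bound=2 product=2
t=5: arr=1 -> substrate=4 bound=2 product=4
t=6: arr=0 -> substrate=4 bound=2 product=4
t=7: arr=2 -> substrate=4 bound=2 product=6
t=8: arr=2 -> substrate=6 bound=2 product=6
t=9: arr=0 -> substrate=4 bound=2 product=8
t=10: arr=0 -> substrate=4 bound=2 product=8
t=11: arr=1 -> substrate=3 bound=2 product=10
t=12: arr=0 -> substrate=3 bound=2 product=10

Answer: 0 2 2 2 2 2 2 2 2 2 2 2 2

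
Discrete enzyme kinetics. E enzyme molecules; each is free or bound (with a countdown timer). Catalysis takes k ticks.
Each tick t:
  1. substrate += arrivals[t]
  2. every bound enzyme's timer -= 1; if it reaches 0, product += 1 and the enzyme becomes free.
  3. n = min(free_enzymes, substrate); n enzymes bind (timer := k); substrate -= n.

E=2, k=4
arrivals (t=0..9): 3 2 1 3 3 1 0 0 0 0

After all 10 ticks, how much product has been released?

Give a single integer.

t=0: arr=3 -> substrate=1 bound=2 product=0
t=1: arr=2 -> substrate=3 bound=2 product=0
t=2: arr=1 -> substrate=4 bound=2 product=0
t=3: arr=3 -> substrate=7 bound=2 product=0
t=4: arr=3 -> substrate=8 bound=2 product=2
t=5: arr=1 -> substrate=9 bound=2 product=2
t=6: arr=0 -> substrate=9 bound=2 product=2
t=7: arr=0 -> substrate=9 bound=2 product=2
t=8: arr=0 -> substrate=7 bound=2 product=4
t=9: arr=0 -> substrate=7 bound=2 product=4

Answer: 4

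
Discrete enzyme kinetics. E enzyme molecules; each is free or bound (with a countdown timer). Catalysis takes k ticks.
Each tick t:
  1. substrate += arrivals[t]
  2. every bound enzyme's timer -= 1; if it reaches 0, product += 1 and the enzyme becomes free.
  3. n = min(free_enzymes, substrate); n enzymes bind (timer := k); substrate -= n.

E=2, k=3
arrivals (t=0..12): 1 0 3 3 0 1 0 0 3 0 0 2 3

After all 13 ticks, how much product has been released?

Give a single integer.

Answer: 7

Derivation:
t=0: arr=1 -> substrate=0 bound=1 product=0
t=1: arr=0 -> substrate=0 bound=1 product=0
t=2: arr=3 -> substrate=2 bound=2 product=0
t=3: arr=3 -> substrate=4 bound=2 product=1
t=4: arr=0 -> substrate=4 bound=2 product=1
t=5: arr=1 -> substrate=4 bound=2 product=2
t=6: arr=0 -> substrate=3 bound=2 product=3
t=7: arr=0 -> substrate=3 bound=2 product=3
t=8: arr=3 -> substrate=5 bound=2 product=4
t=9: arr=0 -> substrate=4 bound=2 product=5
t=10: arr=0 -> substrate=4 bound=2 product=5
t=11: arr=2 -> substrate=5 bound=2 product=6
t=12: arr=3 -> substrate=7 bound=2 product=7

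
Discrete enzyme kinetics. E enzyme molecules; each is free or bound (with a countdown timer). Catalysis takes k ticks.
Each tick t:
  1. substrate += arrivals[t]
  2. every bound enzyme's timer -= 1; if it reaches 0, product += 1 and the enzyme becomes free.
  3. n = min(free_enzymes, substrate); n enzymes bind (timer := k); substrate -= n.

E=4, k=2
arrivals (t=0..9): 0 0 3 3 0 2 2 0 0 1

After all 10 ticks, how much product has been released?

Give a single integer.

Answer: 10

Derivation:
t=0: arr=0 -> substrate=0 bound=0 product=0
t=1: arr=0 -> substrate=0 bound=0 product=0
t=2: arr=3 -> substrate=0 bound=3 product=0
t=3: arr=3 -> substrate=2 bound=4 product=0
t=4: arr=0 -> substrate=0 bound=3 product=3
t=5: arr=2 -> substrate=0 bound=4 product=4
t=6: arr=2 -> substrate=0 bound=4 product=6
t=7: arr=0 -> substrate=0 bound=2 product=8
t=8: arr=0 -> substrate=0 bound=0 product=10
t=9: arr=1 -> substrate=0 bound=1 product=10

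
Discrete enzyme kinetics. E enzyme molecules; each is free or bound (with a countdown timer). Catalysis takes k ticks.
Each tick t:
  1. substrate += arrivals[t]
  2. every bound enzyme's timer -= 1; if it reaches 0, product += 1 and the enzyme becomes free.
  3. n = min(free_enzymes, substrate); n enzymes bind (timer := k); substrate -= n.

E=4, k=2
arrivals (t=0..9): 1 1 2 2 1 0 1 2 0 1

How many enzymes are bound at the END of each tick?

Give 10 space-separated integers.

Answer: 1 2 3 4 3 1 1 3 2 1

Derivation:
t=0: arr=1 -> substrate=0 bound=1 product=0
t=1: arr=1 -> substrate=0 bound=2 product=0
t=2: arr=2 -> substrate=0 bound=3 product=1
t=3: arr=2 -> substrate=0 bound=4 product=2
t=4: arr=1 -> substrate=0 bound=3 product=4
t=5: arr=0 -> substrate=0 bound=1 product=6
t=6: arr=1 -> substrate=0 bound=1 product=7
t=7: arr=2 -> substrate=0 bound=3 product=7
t=8: arr=0 -> substrate=0 bound=2 product=8
t=9: arr=1 -> substrate=0 bound=1 product=10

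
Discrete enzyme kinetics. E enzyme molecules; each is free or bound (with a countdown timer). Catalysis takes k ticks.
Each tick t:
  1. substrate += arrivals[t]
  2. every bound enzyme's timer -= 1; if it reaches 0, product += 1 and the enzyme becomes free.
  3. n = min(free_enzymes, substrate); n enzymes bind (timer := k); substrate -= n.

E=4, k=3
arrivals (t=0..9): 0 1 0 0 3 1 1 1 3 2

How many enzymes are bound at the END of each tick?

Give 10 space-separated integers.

t=0: arr=0 -> substrate=0 bound=0 product=0
t=1: arr=1 -> substrate=0 bound=1 product=0
t=2: arr=0 -> substrate=0 bound=1 product=0
t=3: arr=0 -> substrate=0 bound=1 product=0
t=4: arr=3 -> substrate=0 bound=3 product=1
t=5: arr=1 -> substrate=0 bound=4 product=1
t=6: arr=1 -> substrate=1 bound=4 product=1
t=7: arr=1 -> substrate=0 bound=3 product=4
t=8: arr=3 -> substrate=1 bound=4 product=5
t=9: arr=2 -> substrate=3 bound=4 product=5

Answer: 0 1 1 1 3 4 4 3 4 4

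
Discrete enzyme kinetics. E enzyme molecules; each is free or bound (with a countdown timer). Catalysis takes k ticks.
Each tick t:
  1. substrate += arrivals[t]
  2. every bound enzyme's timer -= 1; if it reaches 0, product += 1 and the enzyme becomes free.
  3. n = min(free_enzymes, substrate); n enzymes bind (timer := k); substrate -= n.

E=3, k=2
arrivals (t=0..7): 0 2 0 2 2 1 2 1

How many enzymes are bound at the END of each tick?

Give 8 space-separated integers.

Answer: 0 2 2 2 3 3 3 3

Derivation:
t=0: arr=0 -> substrate=0 bound=0 product=0
t=1: arr=2 -> substrate=0 bound=2 product=0
t=2: arr=0 -> substrate=0 bound=2 product=0
t=3: arr=2 -> substrate=0 bound=2 product=2
t=4: arr=2 -> substrate=1 bound=3 product=2
t=5: arr=1 -> substrate=0 bound=3 product=4
t=6: arr=2 -> substrate=1 bound=3 product=5
t=7: arr=1 -> substrate=0 bound=3 product=7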